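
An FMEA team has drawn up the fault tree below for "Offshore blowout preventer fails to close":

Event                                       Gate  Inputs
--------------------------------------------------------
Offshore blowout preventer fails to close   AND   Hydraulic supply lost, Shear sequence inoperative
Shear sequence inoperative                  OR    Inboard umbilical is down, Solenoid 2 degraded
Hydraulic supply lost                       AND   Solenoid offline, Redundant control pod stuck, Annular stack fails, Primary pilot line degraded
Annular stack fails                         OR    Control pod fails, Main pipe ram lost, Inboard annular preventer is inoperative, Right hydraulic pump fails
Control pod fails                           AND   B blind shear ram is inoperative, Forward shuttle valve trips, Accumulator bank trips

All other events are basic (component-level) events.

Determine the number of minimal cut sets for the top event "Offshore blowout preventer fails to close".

8

Control pod fails [AND]: one cut set from each child combined → 1 × 1 × 1 = 1 cut set(s).
Annular stack fails [OR]: union of children's cut sets → 4 cut set(s).
Hydraulic supply lost [AND]: one cut set from each child combined → 1 × 1 × 4 × 1 = 4 cut set(s).
Shear sequence inoperative [OR]: union of children's cut sets → 2 cut set(s).
Offshore blowout preventer fails to close [AND]: one cut set from each child combined → 4 × 2 = 8 cut set(s).
Minimal cut sets: {Accumulator bank trips, B blind shear ram is inoperative, Forward shuttle valve trips, Inboard umbilical is down, Primary pilot line degraded, Redundant control pod stuck, Solenoid offline}; {Accumulator bank trips, B blind shear ram is inoperative, Forward shuttle valve trips, Primary pilot line degraded, Redundant control pod stuck, Solenoid 2 degraded, Solenoid offline}; {Inboard umbilical is down, Main pipe ram lost, Primary pilot line degraded, Redundant control pod stuck, Solenoid offline}; {Main pipe ram lost, Primary pilot line degraded, Redundant control pod stuck, Solenoid 2 degraded, Solenoid offline}; {Inboard annular preventer is inoperative, Inboard umbilical is down, Primary pilot line degraded, Redundant control pod stuck, Solenoid offline}; {Inboard annular preventer is inoperative, Primary pilot line degraded, Redundant control pod stuck, Solenoid 2 degraded, Solenoid offline}; {Inboard umbilical is down, Primary pilot line degraded, Redundant control pod stuck, Right hydraulic pump fails, Solenoid offline}; {Primary pilot line degraded, Redundant control pod stuck, Right hydraulic pump fails, Solenoid 2 degraded, Solenoid offline}.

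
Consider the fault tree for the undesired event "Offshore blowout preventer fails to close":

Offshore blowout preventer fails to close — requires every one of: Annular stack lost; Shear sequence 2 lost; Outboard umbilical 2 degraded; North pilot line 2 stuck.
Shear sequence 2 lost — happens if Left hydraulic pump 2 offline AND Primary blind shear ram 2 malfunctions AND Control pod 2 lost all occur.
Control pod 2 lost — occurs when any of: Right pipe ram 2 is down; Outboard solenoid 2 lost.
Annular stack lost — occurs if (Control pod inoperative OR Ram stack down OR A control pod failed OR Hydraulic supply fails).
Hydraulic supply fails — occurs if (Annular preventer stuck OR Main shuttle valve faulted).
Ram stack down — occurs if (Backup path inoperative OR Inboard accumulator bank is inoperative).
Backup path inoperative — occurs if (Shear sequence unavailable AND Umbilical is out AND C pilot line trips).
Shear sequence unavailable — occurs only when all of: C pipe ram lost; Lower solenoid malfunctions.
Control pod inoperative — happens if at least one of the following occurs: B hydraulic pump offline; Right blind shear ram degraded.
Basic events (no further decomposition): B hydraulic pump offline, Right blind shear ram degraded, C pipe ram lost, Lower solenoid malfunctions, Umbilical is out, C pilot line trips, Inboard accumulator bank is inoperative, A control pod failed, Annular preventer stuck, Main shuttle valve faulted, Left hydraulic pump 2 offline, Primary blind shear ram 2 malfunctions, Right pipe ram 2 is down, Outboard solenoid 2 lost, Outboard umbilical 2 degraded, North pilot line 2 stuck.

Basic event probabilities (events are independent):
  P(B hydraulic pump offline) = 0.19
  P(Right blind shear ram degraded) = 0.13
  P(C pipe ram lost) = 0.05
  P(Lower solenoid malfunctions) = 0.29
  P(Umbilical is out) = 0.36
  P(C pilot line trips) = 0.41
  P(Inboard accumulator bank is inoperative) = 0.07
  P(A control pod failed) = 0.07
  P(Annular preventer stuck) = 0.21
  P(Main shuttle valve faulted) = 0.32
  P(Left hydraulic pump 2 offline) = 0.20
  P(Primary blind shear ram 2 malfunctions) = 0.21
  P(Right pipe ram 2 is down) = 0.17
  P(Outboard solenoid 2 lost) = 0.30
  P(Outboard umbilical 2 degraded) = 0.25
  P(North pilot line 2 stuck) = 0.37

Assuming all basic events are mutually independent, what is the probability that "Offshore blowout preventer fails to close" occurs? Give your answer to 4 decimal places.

P(Control pod inoperative) [OR] = 1 − (1−0.19) × (1−0.13) = 0.295300
P(Shear sequence unavailable) [AND] = 0.05 × 0.29 = 0.014500
P(Backup path inoperative) [AND] = 0.014500 × 0.36 × 0.41 = 0.002140
P(Ram stack down) [OR] = 1 − (1−0.002140) × (1−0.07) = 0.071990
P(Hydraulic supply fails) [OR] = 1 − (1−0.21) × (1−0.32) = 0.462800
P(Annular stack lost) [OR] = 1 − (1−0.295300) × (1−0.071990) × (1−0.07) × (1−0.462800) = 0.673280
P(Control pod 2 lost) [OR] = 1 − (1−0.17) × (1−0.30) = 0.419000
P(Shear sequence 2 lost) [AND] = 0.20 × 0.21 × 0.419000 = 0.017598
P(Offshore blowout preventer fails to close) [AND] = 0.673280 × 0.017598 × 0.25 × 0.37 = 0.001096
Rounded to 4 decimal places: P(Offshore blowout preventer fails to close) ≈ 0.0011.

0.0011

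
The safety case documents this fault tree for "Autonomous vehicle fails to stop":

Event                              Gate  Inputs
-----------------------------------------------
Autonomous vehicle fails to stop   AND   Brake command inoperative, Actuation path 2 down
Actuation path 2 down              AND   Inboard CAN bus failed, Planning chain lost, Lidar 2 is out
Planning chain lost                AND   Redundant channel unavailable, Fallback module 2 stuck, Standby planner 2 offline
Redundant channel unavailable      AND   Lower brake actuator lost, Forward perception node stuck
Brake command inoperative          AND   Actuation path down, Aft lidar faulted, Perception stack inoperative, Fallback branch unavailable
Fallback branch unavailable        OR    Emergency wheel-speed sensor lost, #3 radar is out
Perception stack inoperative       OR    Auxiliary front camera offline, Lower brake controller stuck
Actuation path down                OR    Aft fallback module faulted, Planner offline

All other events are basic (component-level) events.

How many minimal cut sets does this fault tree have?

8

Actuation path down [OR]: union of children's cut sets → 2 cut set(s).
Perception stack inoperative [OR]: union of children's cut sets → 2 cut set(s).
Fallback branch unavailable [OR]: union of children's cut sets → 2 cut set(s).
Brake command inoperative [AND]: one cut set from each child combined → 2 × 1 × 2 × 2 = 8 cut set(s).
Redundant channel unavailable [AND]: one cut set from each child combined → 1 × 1 = 1 cut set(s).
Planning chain lost [AND]: one cut set from each child combined → 1 × 1 × 1 = 1 cut set(s).
Actuation path 2 down [AND]: one cut set from each child combined → 1 × 1 × 1 = 1 cut set(s).
Autonomous vehicle fails to stop [AND]: one cut set from each child combined → 8 × 1 = 8 cut set(s).
Minimal cut sets: {Aft fallback module faulted, Aft lidar faulted, Auxiliary front camera offline, Emergency wheel-speed sensor lost, Fallback module 2 stuck, Forward perception node stuck, Inboard CAN bus failed, Lidar 2 is out, Lower brake actuator lost, Standby planner 2 offline}; {#3 radar is out, Aft fallback module faulted, Aft lidar faulted, Auxiliary front camera offline, Fallback module 2 stuck, Forward perception node stuck, Inboard CAN bus failed, Lidar 2 is out, Lower brake actuator lost, Standby planner 2 offline}; {Aft fallback module faulted, Aft lidar faulted, Emergency wheel-speed sensor lost, Fallback module 2 stuck, Forward perception node stuck, Inboard CAN bus failed, Lidar 2 is out, Lower brake actuator lost, Lower brake controller stuck, Standby planner 2 offline}; {#3 radar is out, Aft fallback module faulted, Aft lidar faulted, Fallback module 2 stuck, Forward perception node stuck, Inboard CAN bus failed, Lidar 2 is out, Lower brake actuator lost, Lower brake controller stuck, Standby planner 2 offline}; {Aft lidar faulted, Auxiliary front camera offline, Emergency wheel-speed sensor lost, Fallback module 2 stuck, Forward perception node stuck, Inboard CAN bus failed, Lidar 2 is out, Lower brake actuator lost, Planner offline, Standby planner 2 offline}; {#3 radar is out, Aft lidar faulted, Auxiliary front camera offline, Fallback module 2 stuck, Forward perception node stuck, Inboard CAN bus failed, Lidar 2 is out, Lower brake actuator lost, Planner offline, Standby planner 2 offline}; {Aft lidar faulted, Emergency wheel-speed sensor lost, Fallback module 2 stuck, Forward perception node stuck, Inboard CAN bus failed, Lidar 2 is out, Lower brake actuator lost, Lower brake controller stuck, Planner offline, Standby planner 2 offline}; {#3 radar is out, Aft lidar faulted, Fallback module 2 stuck, Forward perception node stuck, Inboard CAN bus failed, Lidar 2 is out, Lower brake actuator lost, Lower brake controller stuck, Planner offline, Standby planner 2 offline}.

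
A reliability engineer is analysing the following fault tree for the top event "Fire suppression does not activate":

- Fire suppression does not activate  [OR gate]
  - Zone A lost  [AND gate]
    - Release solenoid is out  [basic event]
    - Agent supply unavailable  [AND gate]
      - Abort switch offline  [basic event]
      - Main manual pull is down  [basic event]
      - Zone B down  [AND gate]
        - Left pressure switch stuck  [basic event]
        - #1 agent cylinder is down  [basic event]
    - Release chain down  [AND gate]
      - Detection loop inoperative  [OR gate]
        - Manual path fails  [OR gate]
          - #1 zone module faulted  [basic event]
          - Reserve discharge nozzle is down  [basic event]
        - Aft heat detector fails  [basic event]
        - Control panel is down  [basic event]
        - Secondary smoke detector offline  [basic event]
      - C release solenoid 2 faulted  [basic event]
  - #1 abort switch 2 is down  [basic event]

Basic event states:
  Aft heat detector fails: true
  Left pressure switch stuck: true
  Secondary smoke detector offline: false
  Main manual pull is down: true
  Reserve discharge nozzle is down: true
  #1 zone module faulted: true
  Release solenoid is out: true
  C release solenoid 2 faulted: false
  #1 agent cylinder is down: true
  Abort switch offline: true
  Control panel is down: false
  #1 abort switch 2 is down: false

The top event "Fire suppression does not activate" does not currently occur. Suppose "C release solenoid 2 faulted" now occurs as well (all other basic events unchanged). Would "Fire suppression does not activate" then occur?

Yes

Counterfactual: set "C release solenoid 2 faulted" to occurred.
Zone B down [AND]: Left pressure switch stuck=occurs, #1 agent cylinder is down=occurs → all inputs occur → occurs.
Agent supply unavailable [AND]: Abort switch offline=occurs, Main manual pull is down=occurs, Zone B down=occurs → all inputs occur → occurs.
Manual path fails [OR]: #1 zone module faulted=occurs, Reserve discharge nozzle is down=occurs → at least one input occurs → occurs.
Detection loop inoperative [OR]: Manual path fails=occurs, Aft heat detector fails=occurs, Control panel is down=not, Secondary smoke detector offline=not → at least one input occurs → occurs.
Release chain down [AND]: Detection loop inoperative=occurs, C release solenoid 2 faulted=occurs → all inputs occur → occurs.
Zone A lost [AND]: Release solenoid is out=occurs, Agent supply unavailable=occurs, Release chain down=occurs → all inputs occur → occurs.
Fire suppression does not activate [OR]: Zone A lost=occurs, #1 abort switch 2 is down=not → at least one input occurs → occurs.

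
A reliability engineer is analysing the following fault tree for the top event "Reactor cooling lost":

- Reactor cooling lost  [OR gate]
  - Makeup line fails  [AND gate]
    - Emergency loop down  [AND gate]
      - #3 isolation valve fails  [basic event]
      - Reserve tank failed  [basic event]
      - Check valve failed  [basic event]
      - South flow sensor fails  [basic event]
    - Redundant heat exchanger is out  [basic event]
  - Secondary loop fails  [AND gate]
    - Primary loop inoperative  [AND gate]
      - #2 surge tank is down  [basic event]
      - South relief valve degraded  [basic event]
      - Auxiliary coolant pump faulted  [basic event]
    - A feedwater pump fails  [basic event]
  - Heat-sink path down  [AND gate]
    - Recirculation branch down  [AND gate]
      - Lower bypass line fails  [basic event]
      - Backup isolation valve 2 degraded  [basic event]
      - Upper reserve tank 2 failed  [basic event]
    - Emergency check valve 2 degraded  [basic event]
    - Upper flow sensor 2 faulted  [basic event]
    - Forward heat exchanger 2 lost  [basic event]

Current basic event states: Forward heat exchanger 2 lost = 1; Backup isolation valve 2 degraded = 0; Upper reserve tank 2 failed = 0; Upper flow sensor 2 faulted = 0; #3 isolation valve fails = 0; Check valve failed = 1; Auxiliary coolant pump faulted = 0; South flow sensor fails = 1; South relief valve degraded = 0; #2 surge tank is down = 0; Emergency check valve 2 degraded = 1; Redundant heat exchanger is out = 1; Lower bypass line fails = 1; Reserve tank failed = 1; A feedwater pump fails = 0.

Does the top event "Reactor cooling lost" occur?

No

Emergency loop down [AND]: #3 isolation valve fails=not, Reserve tank failed=occurs, Check valve failed=occurs, South flow sensor fails=occurs → not all inputs occur → does not occur.
Makeup line fails [AND]: Emergency loop down=not, Redundant heat exchanger is out=occurs → not all inputs occur → does not occur.
Primary loop inoperative [AND]: #2 surge tank is down=not, South relief valve degraded=not, Auxiliary coolant pump faulted=not → not all inputs occur → does not occur.
Secondary loop fails [AND]: Primary loop inoperative=not, A feedwater pump fails=not → not all inputs occur → does not occur.
Recirculation branch down [AND]: Lower bypass line fails=occurs, Backup isolation valve 2 degraded=not, Upper reserve tank 2 failed=not → not all inputs occur → does not occur.
Heat-sink path down [AND]: Recirculation branch down=not, Emergency check valve 2 degraded=occurs, Upper flow sensor 2 faulted=not, Forward heat exchanger 2 lost=occurs → not all inputs occur → does not occur.
Reactor cooling lost [OR]: Makeup line fails=not, Secondary loop fails=not, Heat-sink path down=not → no input occurs → does not occur.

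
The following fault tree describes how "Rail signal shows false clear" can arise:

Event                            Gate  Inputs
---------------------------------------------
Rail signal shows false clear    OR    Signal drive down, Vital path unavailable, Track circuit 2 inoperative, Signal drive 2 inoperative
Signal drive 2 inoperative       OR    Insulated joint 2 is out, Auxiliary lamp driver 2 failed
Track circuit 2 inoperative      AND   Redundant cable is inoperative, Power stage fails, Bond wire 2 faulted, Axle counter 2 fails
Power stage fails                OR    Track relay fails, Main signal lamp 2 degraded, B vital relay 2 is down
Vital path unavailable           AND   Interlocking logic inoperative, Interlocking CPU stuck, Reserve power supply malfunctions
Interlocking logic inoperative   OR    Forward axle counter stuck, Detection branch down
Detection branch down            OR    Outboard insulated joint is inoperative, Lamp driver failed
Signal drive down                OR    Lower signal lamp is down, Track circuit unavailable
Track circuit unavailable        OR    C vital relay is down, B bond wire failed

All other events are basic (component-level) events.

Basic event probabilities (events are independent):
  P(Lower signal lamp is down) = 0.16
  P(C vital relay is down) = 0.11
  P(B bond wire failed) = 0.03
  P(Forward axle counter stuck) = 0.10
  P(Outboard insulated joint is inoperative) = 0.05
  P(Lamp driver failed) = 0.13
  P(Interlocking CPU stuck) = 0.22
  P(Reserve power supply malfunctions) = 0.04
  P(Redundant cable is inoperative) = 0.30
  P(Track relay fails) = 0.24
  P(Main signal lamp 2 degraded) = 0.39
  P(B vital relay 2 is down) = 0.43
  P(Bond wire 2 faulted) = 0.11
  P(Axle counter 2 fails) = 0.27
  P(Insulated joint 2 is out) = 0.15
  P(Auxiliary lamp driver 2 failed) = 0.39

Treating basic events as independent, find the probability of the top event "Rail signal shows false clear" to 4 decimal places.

P(Track circuit unavailable) [OR] = 1 − (1−0.11) × (1−0.03) = 0.136700
P(Signal drive down) [OR] = 1 − (1−0.16) × (1−0.136700) = 0.274828
P(Detection branch down) [OR] = 1 − (1−0.05) × (1−0.13) = 0.173500
P(Interlocking logic inoperative) [OR] = 1 − (1−0.10) × (1−0.173500) = 0.256150
P(Vital path unavailable) [AND] = 0.256150 × 0.22 × 0.04 = 0.002254
P(Power stage fails) [OR] = 1 − (1−0.24) × (1−0.39) × (1−0.43) = 0.735748
P(Track circuit 2 inoperative) [AND] = 0.30 × 0.735748 × 0.11 × 0.27 = 0.006556
P(Signal drive 2 inoperative) [OR] = 1 − (1−0.15) × (1−0.39) = 0.481500
P(Rail signal shows false clear) [OR] = 1 − (1−0.274828) × (1−0.002254) × (1−0.006556) × (1−0.481500) = 0.627305
Rounded to 4 decimal places: P(Rail signal shows false clear) ≈ 0.6273.

0.6273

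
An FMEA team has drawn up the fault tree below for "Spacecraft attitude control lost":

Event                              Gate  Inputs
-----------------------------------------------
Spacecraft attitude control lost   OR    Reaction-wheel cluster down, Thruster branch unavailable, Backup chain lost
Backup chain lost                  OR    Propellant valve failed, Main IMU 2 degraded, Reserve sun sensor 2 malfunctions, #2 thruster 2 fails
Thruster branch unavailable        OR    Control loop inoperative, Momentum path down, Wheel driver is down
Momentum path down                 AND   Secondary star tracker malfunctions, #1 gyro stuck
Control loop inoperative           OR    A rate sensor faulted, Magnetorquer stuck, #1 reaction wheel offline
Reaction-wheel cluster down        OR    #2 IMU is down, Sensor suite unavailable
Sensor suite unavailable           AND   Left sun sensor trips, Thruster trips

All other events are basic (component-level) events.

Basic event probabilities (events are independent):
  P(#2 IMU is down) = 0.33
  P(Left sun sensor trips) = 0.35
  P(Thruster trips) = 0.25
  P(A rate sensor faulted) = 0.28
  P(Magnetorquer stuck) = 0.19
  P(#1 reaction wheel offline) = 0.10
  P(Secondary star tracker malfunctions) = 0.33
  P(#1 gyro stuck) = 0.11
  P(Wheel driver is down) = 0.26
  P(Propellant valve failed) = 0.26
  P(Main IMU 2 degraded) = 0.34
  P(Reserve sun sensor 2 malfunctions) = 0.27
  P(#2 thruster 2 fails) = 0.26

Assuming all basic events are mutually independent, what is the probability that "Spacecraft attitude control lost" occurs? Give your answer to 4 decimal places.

0.9396

P(Sensor suite unavailable) [AND] = 0.35 × 0.25 = 0.087500
P(Reaction-wheel cluster down) [OR] = 1 − (1−0.33) × (1−0.087500) = 0.388625
P(Control loop inoperative) [OR] = 1 − (1−0.28) × (1−0.19) × (1−0.10) = 0.475120
P(Momentum path down) [AND] = 0.33 × 0.11 = 0.036300
P(Thruster branch unavailable) [OR] = 1 − (1−0.475120) × (1−0.036300) × (1−0.26) = 0.625688
P(Backup chain lost) [OR] = 1 − (1−0.26) × (1−0.34) × (1−0.27) × (1−0.26) = 0.736166
P(Spacecraft attitude control lost) [OR] = 1 − (1−0.388625) × (1−0.625688) × (1−0.736166) = 0.939623
Rounded to 4 decimal places: P(Spacecraft attitude control lost) ≈ 0.9396.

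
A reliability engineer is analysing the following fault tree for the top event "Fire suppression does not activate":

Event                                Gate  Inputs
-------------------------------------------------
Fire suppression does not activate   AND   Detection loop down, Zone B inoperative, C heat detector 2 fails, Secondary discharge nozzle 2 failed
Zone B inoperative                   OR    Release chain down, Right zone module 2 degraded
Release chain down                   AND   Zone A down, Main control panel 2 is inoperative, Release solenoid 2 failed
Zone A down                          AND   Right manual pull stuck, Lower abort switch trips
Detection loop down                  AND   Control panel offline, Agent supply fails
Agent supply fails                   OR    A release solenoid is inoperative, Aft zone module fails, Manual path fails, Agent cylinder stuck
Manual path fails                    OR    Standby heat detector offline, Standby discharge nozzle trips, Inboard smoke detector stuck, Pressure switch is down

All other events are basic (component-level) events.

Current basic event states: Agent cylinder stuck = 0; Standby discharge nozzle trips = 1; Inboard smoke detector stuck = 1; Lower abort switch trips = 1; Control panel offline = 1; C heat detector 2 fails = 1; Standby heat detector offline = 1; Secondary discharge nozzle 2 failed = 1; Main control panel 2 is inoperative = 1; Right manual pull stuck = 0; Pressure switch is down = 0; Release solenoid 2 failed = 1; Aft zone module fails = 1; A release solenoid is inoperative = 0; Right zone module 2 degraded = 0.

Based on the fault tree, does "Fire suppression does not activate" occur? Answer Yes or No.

Manual path fails [OR]: Standby heat detector offline=occurs, Standby discharge nozzle trips=occurs, Inboard smoke detector stuck=occurs, Pressure switch is down=not → at least one input occurs → occurs.
Agent supply fails [OR]: A release solenoid is inoperative=not, Aft zone module fails=occurs, Manual path fails=occurs, Agent cylinder stuck=not → at least one input occurs → occurs.
Detection loop down [AND]: Control panel offline=occurs, Agent supply fails=occurs → all inputs occur → occurs.
Zone A down [AND]: Right manual pull stuck=not, Lower abort switch trips=occurs → not all inputs occur → does not occur.
Release chain down [AND]: Zone A down=not, Main control panel 2 is inoperative=occurs, Release solenoid 2 failed=occurs → not all inputs occur → does not occur.
Zone B inoperative [OR]: Release chain down=not, Right zone module 2 degraded=not → no input occurs → does not occur.
Fire suppression does not activate [AND]: Detection loop down=occurs, Zone B inoperative=not, C heat detector 2 fails=occurs, Secondary discharge nozzle 2 failed=occurs → not all inputs occur → does not occur.

No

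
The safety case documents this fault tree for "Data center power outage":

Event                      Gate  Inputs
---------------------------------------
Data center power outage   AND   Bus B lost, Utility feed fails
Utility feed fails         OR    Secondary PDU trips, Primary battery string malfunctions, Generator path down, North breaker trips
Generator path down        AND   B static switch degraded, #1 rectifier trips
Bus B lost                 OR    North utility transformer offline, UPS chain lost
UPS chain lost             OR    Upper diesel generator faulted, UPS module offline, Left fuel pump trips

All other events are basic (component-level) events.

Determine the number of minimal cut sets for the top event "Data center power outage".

16

UPS chain lost [OR]: union of children's cut sets → 3 cut set(s).
Bus B lost [OR]: union of children's cut sets → 4 cut set(s).
Generator path down [AND]: one cut set from each child combined → 1 × 1 = 1 cut set(s).
Utility feed fails [OR]: union of children's cut sets → 4 cut set(s).
Data center power outage [AND]: one cut set from each child combined → 4 × 4 = 16 cut set(s).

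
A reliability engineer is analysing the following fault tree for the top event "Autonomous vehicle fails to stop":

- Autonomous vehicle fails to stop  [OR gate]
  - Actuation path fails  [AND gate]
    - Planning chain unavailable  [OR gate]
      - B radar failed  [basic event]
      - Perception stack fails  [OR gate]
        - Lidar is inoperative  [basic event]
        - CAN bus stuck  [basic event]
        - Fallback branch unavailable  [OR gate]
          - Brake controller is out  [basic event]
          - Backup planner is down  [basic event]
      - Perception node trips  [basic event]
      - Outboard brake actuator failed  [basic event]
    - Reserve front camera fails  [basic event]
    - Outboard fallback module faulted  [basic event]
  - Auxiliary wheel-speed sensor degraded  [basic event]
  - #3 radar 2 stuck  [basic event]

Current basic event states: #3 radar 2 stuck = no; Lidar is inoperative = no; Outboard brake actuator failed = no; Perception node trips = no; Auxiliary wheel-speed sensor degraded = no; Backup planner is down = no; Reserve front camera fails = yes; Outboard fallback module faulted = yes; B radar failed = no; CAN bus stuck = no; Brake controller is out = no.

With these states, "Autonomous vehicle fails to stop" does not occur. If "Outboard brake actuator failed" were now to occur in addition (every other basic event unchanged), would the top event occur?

Yes

Counterfactual: set "Outboard brake actuator failed" to occurred.
Fallback branch unavailable [OR]: Brake controller is out=not, Backup planner is down=not → no input occurs → does not occur.
Perception stack fails [OR]: Lidar is inoperative=not, CAN bus stuck=not, Fallback branch unavailable=not → no input occurs → does not occur.
Planning chain unavailable [OR]: B radar failed=not, Perception stack fails=not, Perception node trips=not, Outboard brake actuator failed=occurs → at least one input occurs → occurs.
Actuation path fails [AND]: Planning chain unavailable=occurs, Reserve front camera fails=occurs, Outboard fallback module faulted=occurs → all inputs occur → occurs.
Autonomous vehicle fails to stop [OR]: Actuation path fails=occurs, Auxiliary wheel-speed sensor degraded=not, #3 radar 2 stuck=not → at least one input occurs → occurs.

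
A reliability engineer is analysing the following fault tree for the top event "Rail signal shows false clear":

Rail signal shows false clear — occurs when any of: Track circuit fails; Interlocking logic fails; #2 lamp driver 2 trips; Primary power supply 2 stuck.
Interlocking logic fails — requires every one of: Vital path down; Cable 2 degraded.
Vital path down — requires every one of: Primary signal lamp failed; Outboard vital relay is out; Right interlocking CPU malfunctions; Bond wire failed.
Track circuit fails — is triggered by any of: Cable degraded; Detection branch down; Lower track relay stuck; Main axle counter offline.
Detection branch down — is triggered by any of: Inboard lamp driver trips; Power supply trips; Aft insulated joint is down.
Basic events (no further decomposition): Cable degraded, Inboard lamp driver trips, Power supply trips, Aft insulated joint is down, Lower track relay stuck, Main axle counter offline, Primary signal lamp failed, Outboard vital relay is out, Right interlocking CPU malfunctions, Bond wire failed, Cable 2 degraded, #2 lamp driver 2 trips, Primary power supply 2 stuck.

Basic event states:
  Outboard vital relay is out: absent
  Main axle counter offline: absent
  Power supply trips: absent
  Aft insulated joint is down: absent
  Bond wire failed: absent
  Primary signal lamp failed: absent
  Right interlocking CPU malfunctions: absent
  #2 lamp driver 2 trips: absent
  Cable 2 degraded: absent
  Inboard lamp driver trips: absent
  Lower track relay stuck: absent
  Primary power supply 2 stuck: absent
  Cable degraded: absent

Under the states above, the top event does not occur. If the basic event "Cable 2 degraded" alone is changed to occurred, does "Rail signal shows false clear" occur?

Counterfactual: set "Cable 2 degraded" to occurred.
Detection branch down [OR]: Inboard lamp driver trips=not, Power supply trips=not, Aft insulated joint is down=not → no input occurs → does not occur.
Track circuit fails [OR]: Cable degraded=not, Detection branch down=not, Lower track relay stuck=not, Main axle counter offline=not → no input occurs → does not occur.
Vital path down [AND]: Primary signal lamp failed=not, Outboard vital relay is out=not, Right interlocking CPU malfunctions=not, Bond wire failed=not → not all inputs occur → does not occur.
Interlocking logic fails [AND]: Vital path down=not, Cable 2 degraded=occurs → not all inputs occur → does not occur.
Rail signal shows false clear [OR]: Track circuit fails=not, Interlocking logic fails=not, #2 lamp driver 2 trips=not, Primary power supply 2 stuck=not → no input occurs → does not occur.

No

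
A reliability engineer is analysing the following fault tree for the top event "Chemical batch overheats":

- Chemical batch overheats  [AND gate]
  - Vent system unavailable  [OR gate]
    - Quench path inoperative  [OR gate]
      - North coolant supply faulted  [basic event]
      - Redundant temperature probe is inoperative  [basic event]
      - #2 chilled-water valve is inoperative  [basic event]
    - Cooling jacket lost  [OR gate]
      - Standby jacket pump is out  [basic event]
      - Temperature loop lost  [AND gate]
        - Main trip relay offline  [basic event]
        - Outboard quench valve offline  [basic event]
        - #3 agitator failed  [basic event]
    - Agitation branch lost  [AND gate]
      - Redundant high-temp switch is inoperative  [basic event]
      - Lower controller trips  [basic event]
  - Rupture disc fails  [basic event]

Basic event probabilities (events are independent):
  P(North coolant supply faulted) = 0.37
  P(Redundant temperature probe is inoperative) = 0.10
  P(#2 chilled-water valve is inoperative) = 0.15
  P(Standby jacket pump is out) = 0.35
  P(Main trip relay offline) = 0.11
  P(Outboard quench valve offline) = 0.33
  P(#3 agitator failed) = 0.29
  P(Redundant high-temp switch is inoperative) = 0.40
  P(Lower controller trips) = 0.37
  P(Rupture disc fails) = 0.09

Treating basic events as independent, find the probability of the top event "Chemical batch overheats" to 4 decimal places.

P(Quench path inoperative) [OR] = 1 − (1−0.37) × (1−0.10) × (1−0.15) = 0.518050
P(Temperature loop lost) [AND] = 0.11 × 0.33 × 0.29 = 0.010527
P(Cooling jacket lost) [OR] = 1 − (1−0.35) × (1−0.010527) = 0.356843
P(Agitation branch lost) [AND] = 0.40 × 0.37 = 0.148000
P(Vent system unavailable) [OR] = 1 − (1−0.518050) × (1−0.356843) × (1−0.148000) = 0.735906
P(Chemical batch overheats) [AND] = 0.735906 × 0.09 = 0.066232
Rounded to 4 decimal places: P(Chemical batch overheats) ≈ 0.0662.

0.0662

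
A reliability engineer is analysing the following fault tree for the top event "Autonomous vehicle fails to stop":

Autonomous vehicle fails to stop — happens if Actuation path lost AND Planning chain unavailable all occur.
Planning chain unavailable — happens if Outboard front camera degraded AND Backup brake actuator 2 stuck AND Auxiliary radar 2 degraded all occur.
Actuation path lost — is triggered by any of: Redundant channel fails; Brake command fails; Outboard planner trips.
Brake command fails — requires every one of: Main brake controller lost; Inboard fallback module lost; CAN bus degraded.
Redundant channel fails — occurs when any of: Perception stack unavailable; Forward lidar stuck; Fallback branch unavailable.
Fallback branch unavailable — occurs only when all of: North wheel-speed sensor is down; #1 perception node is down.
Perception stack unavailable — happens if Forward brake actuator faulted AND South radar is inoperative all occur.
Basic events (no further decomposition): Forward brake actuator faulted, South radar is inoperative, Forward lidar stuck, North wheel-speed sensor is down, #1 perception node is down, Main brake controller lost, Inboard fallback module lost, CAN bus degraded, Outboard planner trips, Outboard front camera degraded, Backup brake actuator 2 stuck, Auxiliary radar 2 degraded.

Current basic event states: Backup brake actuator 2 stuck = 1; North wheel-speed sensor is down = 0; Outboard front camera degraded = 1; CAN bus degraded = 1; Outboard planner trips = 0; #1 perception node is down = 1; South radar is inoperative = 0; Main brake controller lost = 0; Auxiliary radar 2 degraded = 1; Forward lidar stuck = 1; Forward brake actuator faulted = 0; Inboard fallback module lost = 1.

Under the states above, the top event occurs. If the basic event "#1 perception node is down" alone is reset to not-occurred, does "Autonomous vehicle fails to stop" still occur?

Counterfactual: set "#1 perception node is down" to not occurred.
Perception stack unavailable [AND]: Forward brake actuator faulted=not, South radar is inoperative=not → not all inputs occur → does not occur.
Fallback branch unavailable [AND]: North wheel-speed sensor is down=not, #1 perception node is down=not → not all inputs occur → does not occur.
Redundant channel fails [OR]: Perception stack unavailable=not, Forward lidar stuck=occurs, Fallback branch unavailable=not → at least one input occurs → occurs.
Brake command fails [AND]: Main brake controller lost=not, Inboard fallback module lost=occurs, CAN bus degraded=occurs → not all inputs occur → does not occur.
Actuation path lost [OR]: Redundant channel fails=occurs, Brake command fails=not, Outboard planner trips=not → at least one input occurs → occurs.
Planning chain unavailable [AND]: Outboard front camera degraded=occurs, Backup brake actuator 2 stuck=occurs, Auxiliary radar 2 degraded=occurs → all inputs occur → occurs.
Autonomous vehicle fails to stop [AND]: Actuation path lost=occurs, Planning chain unavailable=occurs → all inputs occur → occurs.

Yes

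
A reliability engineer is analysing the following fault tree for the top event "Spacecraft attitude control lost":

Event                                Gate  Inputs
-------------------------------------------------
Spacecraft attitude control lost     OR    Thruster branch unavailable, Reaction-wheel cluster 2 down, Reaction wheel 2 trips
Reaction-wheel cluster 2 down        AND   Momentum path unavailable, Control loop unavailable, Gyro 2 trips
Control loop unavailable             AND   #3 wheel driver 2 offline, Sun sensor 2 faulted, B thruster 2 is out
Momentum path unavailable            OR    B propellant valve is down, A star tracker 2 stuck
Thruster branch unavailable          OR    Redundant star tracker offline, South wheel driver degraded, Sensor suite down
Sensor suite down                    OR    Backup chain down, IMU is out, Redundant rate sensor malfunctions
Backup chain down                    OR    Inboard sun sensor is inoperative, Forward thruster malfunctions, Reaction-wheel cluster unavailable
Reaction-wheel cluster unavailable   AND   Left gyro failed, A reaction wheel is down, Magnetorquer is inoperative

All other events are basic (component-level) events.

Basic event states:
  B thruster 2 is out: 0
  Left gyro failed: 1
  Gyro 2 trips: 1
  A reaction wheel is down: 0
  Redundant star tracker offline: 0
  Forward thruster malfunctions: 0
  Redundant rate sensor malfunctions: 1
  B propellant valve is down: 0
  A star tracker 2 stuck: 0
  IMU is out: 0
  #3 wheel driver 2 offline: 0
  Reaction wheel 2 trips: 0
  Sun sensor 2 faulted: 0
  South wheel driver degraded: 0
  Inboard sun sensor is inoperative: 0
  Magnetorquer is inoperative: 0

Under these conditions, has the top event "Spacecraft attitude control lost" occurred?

Yes

Reaction-wheel cluster unavailable [AND]: Left gyro failed=occurs, A reaction wheel is down=not, Magnetorquer is inoperative=not → not all inputs occur → does not occur.
Backup chain down [OR]: Inboard sun sensor is inoperative=not, Forward thruster malfunctions=not, Reaction-wheel cluster unavailable=not → no input occurs → does not occur.
Sensor suite down [OR]: Backup chain down=not, IMU is out=not, Redundant rate sensor malfunctions=occurs → at least one input occurs → occurs.
Thruster branch unavailable [OR]: Redundant star tracker offline=not, South wheel driver degraded=not, Sensor suite down=occurs → at least one input occurs → occurs.
Momentum path unavailable [OR]: B propellant valve is down=not, A star tracker 2 stuck=not → no input occurs → does not occur.
Control loop unavailable [AND]: #3 wheel driver 2 offline=not, Sun sensor 2 faulted=not, B thruster 2 is out=not → not all inputs occur → does not occur.
Reaction-wheel cluster 2 down [AND]: Momentum path unavailable=not, Control loop unavailable=not, Gyro 2 trips=occurs → not all inputs occur → does not occur.
Spacecraft attitude control lost [OR]: Thruster branch unavailable=occurs, Reaction-wheel cluster 2 down=not, Reaction wheel 2 trips=not → at least one input occurs → occurs.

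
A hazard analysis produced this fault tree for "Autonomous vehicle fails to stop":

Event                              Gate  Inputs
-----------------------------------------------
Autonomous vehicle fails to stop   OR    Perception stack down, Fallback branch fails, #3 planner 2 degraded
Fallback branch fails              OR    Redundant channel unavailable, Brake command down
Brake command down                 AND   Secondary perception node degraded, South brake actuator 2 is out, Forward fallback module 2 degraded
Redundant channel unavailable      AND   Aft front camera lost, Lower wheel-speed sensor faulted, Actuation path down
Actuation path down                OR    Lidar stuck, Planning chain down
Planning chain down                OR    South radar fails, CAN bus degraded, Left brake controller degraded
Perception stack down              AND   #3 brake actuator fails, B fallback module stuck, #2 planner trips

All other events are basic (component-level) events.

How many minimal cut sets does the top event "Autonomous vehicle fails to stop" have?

7

Perception stack down [AND]: one cut set from each child combined → 1 × 1 × 1 = 1 cut set(s).
Planning chain down [OR]: union of children's cut sets → 3 cut set(s).
Actuation path down [OR]: union of children's cut sets → 4 cut set(s).
Redundant channel unavailable [AND]: one cut set from each child combined → 1 × 1 × 4 = 4 cut set(s).
Brake command down [AND]: one cut set from each child combined → 1 × 1 × 1 = 1 cut set(s).
Fallback branch fails [OR]: union of children's cut sets → 5 cut set(s).
Autonomous vehicle fails to stop [OR]: union of children's cut sets → 7 cut set(s).
Minimal cut sets: {#2 planner trips, #3 brake actuator fails, B fallback module stuck}; {Aft front camera lost, Lidar stuck, Lower wheel-speed sensor faulted}; {Aft front camera lost, Lower wheel-speed sensor faulted, South radar fails}; {Aft front camera lost, CAN bus degraded, Lower wheel-speed sensor faulted}; {Aft front camera lost, Left brake controller degraded, Lower wheel-speed sensor faulted}; {Forward fallback module 2 degraded, Secondary perception node degraded, South brake actuator 2 is out}; {#3 planner 2 degraded}.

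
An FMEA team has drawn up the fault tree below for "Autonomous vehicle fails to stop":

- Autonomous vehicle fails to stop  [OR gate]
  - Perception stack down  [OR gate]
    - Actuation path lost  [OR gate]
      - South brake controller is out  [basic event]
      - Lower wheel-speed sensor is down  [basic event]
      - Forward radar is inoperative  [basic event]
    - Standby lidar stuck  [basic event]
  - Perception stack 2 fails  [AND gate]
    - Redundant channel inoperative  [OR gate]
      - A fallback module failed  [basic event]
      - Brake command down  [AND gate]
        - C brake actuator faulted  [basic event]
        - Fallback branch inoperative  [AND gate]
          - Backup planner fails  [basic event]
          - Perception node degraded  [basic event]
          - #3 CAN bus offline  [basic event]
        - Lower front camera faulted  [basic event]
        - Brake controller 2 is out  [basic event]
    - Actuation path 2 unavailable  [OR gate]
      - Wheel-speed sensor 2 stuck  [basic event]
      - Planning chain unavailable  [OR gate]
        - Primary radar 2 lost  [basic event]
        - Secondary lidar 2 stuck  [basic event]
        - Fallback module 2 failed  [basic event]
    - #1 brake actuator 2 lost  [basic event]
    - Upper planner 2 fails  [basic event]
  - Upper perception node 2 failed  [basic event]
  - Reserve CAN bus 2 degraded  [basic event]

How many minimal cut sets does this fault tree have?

Actuation path lost [OR]: union of children's cut sets → 3 cut set(s).
Perception stack down [OR]: union of children's cut sets → 4 cut set(s).
Fallback branch inoperative [AND]: one cut set from each child combined → 1 × 1 × 1 = 1 cut set(s).
Brake command down [AND]: one cut set from each child combined → 1 × 1 × 1 × 1 = 1 cut set(s).
Redundant channel inoperative [OR]: union of children's cut sets → 2 cut set(s).
Planning chain unavailable [OR]: union of children's cut sets → 3 cut set(s).
Actuation path 2 unavailable [OR]: union of children's cut sets → 4 cut set(s).
Perception stack 2 fails [AND]: one cut set from each child combined → 2 × 4 × 1 × 1 = 8 cut set(s).
Autonomous vehicle fails to stop [OR]: union of children's cut sets → 14 cut set(s).

14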